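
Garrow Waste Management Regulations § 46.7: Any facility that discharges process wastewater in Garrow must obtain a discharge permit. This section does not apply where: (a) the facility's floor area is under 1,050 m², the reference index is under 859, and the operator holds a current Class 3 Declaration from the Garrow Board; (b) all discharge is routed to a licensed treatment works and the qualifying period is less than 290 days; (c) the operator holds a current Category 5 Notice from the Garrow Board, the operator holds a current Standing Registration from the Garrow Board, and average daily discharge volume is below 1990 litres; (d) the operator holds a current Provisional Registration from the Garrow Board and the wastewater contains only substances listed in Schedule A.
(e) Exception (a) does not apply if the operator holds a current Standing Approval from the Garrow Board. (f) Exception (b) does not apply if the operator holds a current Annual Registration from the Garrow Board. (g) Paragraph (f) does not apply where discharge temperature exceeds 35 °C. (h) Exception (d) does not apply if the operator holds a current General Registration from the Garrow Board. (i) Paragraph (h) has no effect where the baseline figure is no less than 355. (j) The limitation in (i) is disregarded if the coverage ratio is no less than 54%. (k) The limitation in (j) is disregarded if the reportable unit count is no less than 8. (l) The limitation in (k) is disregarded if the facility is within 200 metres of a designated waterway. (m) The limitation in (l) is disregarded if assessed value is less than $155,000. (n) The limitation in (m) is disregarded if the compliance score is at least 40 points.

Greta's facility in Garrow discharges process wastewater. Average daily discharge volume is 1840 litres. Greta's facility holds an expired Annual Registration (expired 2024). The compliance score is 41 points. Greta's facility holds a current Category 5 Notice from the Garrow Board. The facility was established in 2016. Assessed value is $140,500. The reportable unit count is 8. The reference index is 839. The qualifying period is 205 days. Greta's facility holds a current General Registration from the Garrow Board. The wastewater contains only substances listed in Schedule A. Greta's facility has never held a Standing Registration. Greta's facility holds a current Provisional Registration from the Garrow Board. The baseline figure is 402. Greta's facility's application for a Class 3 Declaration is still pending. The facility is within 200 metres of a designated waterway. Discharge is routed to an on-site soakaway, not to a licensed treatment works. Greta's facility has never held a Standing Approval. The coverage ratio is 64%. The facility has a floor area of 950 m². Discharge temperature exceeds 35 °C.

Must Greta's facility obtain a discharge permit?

Yes — Greta's facility must obtain a discharge permit.

Exception (a) fails — the Class 3 Declaration is not current.
Exception (b) requires that all discharge is routed to a licensed treatment works; but discharge is not routed to a licensed treatment works, so (b) is unavailable.
Exception (c) requires that the operator holds a current Standing Registration from the Garrow Board; but no current Standing Registration is held, so (c) is unavailable.
Exception (d) is satisfied on its face — a current Provisional Registration is held; the wastewater is Schedule-A-only. But applying paragraphs (h)–(n): (h) operates against (d): a current General Registration is held. (i) is triggered (the baseline figure is 402, meeting the 355 threshold), but is displaced by (j): (j) operates against (i): the coverage ratio is 64%, meeting the 54% threshold. (k) would limit (j) — the reportable unit count is 8, meeting the 8 threshold — but (l) sets (k) aside: (l) applies — the facility is within 200 m of a designated waterway. (m) would limit (l) — assessed value is $140,500, less than the $155,000 limit — but (n) sets (m) aside: (n) is engaged — the compliance score is 41 points, meeting the 40 points threshold. Exception (d) does not apply.
Every exception is unavailable, so the rule governs.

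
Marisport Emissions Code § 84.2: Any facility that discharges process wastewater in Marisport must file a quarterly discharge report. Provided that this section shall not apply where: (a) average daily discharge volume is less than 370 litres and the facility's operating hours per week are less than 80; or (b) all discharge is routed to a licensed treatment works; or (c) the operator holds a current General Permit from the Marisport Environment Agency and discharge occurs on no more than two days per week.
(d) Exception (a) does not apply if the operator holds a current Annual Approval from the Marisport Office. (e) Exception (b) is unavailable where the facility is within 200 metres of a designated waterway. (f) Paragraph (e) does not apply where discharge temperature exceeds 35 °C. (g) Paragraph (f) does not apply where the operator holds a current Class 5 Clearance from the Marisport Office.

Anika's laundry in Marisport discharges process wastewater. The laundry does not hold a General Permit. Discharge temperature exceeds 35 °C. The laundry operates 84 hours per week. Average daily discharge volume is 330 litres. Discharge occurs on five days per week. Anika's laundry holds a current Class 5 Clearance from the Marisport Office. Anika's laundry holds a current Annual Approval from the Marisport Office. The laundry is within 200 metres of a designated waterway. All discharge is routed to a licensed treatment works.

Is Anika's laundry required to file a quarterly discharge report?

Exception (a) requires that the facility's operating hours per week are less than 80; but the facility's operating hours per week are 84, not less than 80, so (a) is unavailable.
Exception (b) is satisfied on its face — discharge is routed to a licensed treatment works. But: (e) operates against (b): the laundry is within 200 m of a designated waterway. (f) operates (discharge temperature exceeds 35 °C), but is set aside by (g): (g) applies — a current Class 5 Clearance is held. So (b) is unavailable.
Exception (c) requires that the operator holds a current General Permit from the Marisport Environment Agency; but no General Permit is held, so (c) is unavailable.
No exception applies. The general rule governs.

Yes — Anika's laundry must file a quarterly discharge report.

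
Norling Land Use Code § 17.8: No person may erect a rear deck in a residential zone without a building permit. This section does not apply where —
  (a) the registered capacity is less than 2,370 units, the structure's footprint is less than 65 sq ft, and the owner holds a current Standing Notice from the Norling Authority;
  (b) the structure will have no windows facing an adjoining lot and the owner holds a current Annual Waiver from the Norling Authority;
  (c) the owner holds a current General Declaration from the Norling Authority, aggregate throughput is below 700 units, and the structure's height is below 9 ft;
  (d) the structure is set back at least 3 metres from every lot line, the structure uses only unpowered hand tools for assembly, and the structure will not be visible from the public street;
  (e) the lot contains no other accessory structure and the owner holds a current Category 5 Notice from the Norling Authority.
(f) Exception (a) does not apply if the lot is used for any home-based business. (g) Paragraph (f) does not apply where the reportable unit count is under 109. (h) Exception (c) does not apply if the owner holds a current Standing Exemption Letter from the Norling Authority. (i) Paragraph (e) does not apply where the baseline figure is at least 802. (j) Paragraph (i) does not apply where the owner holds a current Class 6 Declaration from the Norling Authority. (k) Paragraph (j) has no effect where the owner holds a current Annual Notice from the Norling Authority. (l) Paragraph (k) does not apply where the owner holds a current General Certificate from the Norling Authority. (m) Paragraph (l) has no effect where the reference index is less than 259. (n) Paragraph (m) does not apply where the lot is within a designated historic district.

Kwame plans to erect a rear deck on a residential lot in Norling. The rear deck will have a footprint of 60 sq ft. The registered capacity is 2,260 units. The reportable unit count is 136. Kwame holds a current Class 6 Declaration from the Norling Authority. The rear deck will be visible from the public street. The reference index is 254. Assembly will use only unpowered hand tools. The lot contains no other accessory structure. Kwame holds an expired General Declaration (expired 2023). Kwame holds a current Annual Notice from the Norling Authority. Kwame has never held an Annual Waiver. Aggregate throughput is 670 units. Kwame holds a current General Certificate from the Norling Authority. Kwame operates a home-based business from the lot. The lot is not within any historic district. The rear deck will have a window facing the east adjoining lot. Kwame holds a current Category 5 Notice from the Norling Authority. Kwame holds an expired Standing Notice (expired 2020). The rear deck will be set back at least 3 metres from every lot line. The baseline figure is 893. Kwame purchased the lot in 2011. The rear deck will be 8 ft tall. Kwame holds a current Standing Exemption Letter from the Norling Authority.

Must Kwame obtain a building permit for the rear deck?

Exception (a) fails — there is no Standing Notice in force.
Exception (b) does not apply: a window faces an adjoining lot.
Exception (c) requires that the owner holds a current General Declaration from the Norling Authority; but no current General Declaration is held, so (c) is unavailable.
Exception (d) fails — the structure will be visible from the street.
Exception (e) is satisfied on its face — the lot has no other accessory structure; a current Category 5 Notice is held. But: (i) operates against (e): the baseline figure is 893, meeting the 802 threshold. (j) would limit (i) — a current Class 6 Declaration is held — but (k) sets (j) aside: (k) operates against (j): a current Annual Notice is held. (l) is engaged (a current General Certificate is held), but is overridden by (m): (m) applies — the reference index is 254, less than the 259 limit. (n), which would lift (m), does not operate here — the lot is not in a historic district. So (e) is unavailable.
Every exception is unavailable, so the rule governs.

Yes — Kwame must obtain a building permit.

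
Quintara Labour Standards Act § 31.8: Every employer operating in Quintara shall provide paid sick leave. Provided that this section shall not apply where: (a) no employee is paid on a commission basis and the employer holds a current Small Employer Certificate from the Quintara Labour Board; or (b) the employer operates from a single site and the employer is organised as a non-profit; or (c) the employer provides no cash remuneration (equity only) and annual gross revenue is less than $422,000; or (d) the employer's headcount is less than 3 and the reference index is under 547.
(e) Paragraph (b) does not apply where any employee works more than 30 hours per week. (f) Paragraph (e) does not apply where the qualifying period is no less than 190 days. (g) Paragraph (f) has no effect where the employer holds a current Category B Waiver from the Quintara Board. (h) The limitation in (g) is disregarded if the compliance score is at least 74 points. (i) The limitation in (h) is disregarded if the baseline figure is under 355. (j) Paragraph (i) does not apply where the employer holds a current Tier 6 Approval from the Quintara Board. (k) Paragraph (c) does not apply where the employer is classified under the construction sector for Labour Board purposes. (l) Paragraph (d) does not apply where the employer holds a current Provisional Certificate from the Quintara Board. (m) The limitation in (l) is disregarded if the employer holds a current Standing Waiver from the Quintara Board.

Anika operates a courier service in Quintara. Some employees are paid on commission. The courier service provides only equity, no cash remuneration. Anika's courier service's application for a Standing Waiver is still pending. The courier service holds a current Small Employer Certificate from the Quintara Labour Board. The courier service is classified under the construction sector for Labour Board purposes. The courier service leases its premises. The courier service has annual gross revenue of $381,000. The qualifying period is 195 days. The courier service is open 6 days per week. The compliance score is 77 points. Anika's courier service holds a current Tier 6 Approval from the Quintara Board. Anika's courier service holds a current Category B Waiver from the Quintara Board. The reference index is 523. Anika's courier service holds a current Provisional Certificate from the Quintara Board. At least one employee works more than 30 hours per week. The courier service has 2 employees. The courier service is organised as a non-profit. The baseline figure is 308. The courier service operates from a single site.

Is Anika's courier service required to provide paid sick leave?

No — exception (b) applies; Anika's courier service is not required to provide paid sick leave.

Exception (a) requires that no employee is paid on a commission basis; but some employees are paid on commission, so (a) is unavailable.
Exception (b): the employer operates from a single site; the employer is a non-profit — every condition holds. Applying paragraphs (e)–(j): (e) would limit (b) — at least one employee exceeds 30 hours/week — but (f) sets (e) aside: (f) is engaged — the qualifying period is 195 days, meeting the 190 days threshold. (g) would limit (f) — a current Category B Waiver is held — but (h) sets (g) aside: (h) operates — the compliance score is 77 points, meeting the 74 points threshold. (i) would limit (h) — the baseline figure is 308, under the 355 limit — but (j) sets (i) aside: (j) operates against (i): a current Tier 6 Approval is held. (b) remains available.
Exception (c)'s conditions are all satisfied: remuneration is equity-only; annual gross revenue is $381,000, less than the $422,000 limit. However, paragraph (k) must be considered: (k) applies — the courier service is classified under the construction sector. (c) is therefore removed.
Exception (d) is satisfied on its face — the employer's headcount is 2, less than the 3 limit; the reference index is 523, under the 547 limit. However, paragraphs (l)–(m) must be considered: (l) is triggered — a current Provisional Certificate is held. (m) is not triggered (the Standing Waiver is not current), so (l) stands. Exception (d) does not apply.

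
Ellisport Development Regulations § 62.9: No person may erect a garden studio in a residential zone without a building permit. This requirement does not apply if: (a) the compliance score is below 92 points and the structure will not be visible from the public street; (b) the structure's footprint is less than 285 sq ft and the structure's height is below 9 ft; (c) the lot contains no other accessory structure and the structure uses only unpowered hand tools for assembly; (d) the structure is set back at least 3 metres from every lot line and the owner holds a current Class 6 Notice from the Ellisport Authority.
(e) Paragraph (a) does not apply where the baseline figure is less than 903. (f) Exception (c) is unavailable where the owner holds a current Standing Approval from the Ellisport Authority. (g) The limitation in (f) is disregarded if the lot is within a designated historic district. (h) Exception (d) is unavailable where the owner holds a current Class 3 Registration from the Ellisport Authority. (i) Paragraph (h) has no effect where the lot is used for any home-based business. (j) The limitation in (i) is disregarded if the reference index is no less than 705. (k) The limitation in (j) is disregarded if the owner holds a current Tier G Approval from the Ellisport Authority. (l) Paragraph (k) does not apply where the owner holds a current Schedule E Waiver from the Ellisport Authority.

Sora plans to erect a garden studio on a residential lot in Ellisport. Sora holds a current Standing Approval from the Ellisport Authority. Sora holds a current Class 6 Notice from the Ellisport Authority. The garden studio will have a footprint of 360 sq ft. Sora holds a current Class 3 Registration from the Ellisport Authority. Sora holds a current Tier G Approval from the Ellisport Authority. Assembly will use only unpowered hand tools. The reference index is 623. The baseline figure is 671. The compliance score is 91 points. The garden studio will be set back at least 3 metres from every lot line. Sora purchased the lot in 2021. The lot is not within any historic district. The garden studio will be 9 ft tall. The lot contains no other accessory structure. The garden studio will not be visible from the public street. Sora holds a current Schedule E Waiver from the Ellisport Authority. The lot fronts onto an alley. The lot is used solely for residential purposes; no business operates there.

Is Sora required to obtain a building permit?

Yes — Sora must obtain a building permit.

All of (a)'s requirements are met (the compliance score is 91 points, below the 92 points limit; the structure will not be visible from the street). However, paragraph (e) must be considered: (e) operates against (a): the baseline figure is 671, less than the 903 limit. Exception (a) does not apply.
Exception (b) fails — the structure's footprint is 360 sq ft, not less than 285 sq ft.
Exception (c) is satisfied on its face — the lot has no other accessory structure; assembly uses only hand tools. But: (f) operates against (c): a current Standing Approval is held. (g) is not triggered (the lot is not in a historic district), so (f) stands. (c) is therefore removed.
Exception (d) is satisfied on its face — the setback is at least 3 m on every side; a current Class 6 Notice is held. However, paragraphs (h)–(l) must be considered: (h) is triggered — a current Class 3 Registration is held. (i) is inapplicable (the lot is solely residential), so (h) stands. So (d) is unavailable.
Every exception is unavailable, so the rule governs.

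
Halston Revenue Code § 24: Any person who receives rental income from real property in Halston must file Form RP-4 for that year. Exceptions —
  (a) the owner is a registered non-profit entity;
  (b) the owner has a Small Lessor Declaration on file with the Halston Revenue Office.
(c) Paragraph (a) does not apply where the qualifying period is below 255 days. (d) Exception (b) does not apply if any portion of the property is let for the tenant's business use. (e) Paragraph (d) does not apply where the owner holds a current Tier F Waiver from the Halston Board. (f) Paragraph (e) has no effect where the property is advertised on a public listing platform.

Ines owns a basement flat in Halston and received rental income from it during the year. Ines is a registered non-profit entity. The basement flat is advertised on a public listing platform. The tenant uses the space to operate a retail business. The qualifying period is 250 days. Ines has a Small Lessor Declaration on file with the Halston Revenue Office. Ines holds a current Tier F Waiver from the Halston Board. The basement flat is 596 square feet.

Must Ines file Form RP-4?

Yes — Ines must file Form RP-4.

Exception (a): Ines is a registered non-profit — every condition holds. But applying paragraph (c): (c) operates against (a): the qualifying period is 250 days, below the 255 days limit. So (a) is unavailable.
Exception (b) is satisfied on its face — a Small Lessor Declaration is on file. However, paragraphs (d)–(f) must be considered: (d) applies — the space is let for business use. (e) applies (a current Tier F Waiver is held), but yields to (f): (f) operates against (e): the property is publicly advertised. So (b) is unavailable.
No exception displaces § 24.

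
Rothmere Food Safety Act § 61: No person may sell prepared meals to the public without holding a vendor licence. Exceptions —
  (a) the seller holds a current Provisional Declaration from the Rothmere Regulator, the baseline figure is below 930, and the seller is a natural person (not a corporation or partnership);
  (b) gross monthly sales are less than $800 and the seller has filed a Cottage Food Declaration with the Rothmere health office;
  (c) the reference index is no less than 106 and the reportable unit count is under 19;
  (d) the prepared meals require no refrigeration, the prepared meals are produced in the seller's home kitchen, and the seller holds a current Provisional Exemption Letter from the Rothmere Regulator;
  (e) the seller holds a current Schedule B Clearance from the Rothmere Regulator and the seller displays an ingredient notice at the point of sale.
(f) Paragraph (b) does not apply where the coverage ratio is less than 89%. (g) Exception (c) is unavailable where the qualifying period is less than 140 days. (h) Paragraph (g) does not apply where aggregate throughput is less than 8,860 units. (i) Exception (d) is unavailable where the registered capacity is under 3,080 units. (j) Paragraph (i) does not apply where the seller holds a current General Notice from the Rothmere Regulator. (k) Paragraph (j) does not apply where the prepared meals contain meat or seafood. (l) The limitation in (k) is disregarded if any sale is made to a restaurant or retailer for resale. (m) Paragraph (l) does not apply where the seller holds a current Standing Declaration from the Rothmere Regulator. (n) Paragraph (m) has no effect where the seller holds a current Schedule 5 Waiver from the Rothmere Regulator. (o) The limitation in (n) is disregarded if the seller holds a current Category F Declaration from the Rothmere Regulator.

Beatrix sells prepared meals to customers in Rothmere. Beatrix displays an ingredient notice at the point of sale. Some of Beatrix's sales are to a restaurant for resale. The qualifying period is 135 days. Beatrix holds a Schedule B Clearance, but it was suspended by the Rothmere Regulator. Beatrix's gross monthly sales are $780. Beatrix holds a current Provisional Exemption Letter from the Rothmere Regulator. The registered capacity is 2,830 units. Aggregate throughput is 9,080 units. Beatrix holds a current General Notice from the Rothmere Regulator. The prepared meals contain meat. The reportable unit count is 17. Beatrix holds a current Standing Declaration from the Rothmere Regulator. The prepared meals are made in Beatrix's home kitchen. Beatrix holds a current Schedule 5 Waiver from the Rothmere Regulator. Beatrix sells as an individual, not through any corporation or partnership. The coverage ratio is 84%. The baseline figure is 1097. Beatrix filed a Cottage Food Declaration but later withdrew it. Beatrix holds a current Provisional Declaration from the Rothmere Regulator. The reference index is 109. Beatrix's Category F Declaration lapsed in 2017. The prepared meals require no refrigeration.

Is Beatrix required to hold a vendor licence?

Exception (a) requires that the baseline figure is below 930; but the baseline figure is 1,097, not below 930, so (a) is unavailable.
Exception (b) does not apply: the Cottage Food Declaration was withdrawn.
Exception (c): the reference index is 109, meeting the 106 threshold; the reportable unit count is 17, under the 19 limit — every condition holds. But: (g) operates against (c): the qualifying period is 135 days, less than the 140 days limit. (h) is inapplicable (aggregate throughput is 9,080 units, not less than 8,860 units), so (g) stands. So (c) is unavailable.
Exception (d): the prepared meals are shelf-stable; the prepared meals are home-kitchen produced; a current Provisional Exemption Letter is held — every condition holds. Under paragraphs (i)–(o): (i) operates (the registered capacity is 2,830 units, under the 3,080 units limit), but is itself disapplied by (j): (j) operates — a current General Notice is held. (k) is triggered (the prepared meals contain meat), but is overridden by (l): (l) operates against (k): some sales are to a restaurant for resale. (m) would limit (l) — a current Standing Declaration is held — but (n) sets (m) aside: (n) applies — a current Schedule 5 Waiver is held. (o) is not engaged (there is no Category F Declaration in force), so (n) stands. (d) remains available.
Exception (e) fails — the Schedule B Clearance is not current.

No — exception (d) applies; Beatrix is not required to hold a vendor licence.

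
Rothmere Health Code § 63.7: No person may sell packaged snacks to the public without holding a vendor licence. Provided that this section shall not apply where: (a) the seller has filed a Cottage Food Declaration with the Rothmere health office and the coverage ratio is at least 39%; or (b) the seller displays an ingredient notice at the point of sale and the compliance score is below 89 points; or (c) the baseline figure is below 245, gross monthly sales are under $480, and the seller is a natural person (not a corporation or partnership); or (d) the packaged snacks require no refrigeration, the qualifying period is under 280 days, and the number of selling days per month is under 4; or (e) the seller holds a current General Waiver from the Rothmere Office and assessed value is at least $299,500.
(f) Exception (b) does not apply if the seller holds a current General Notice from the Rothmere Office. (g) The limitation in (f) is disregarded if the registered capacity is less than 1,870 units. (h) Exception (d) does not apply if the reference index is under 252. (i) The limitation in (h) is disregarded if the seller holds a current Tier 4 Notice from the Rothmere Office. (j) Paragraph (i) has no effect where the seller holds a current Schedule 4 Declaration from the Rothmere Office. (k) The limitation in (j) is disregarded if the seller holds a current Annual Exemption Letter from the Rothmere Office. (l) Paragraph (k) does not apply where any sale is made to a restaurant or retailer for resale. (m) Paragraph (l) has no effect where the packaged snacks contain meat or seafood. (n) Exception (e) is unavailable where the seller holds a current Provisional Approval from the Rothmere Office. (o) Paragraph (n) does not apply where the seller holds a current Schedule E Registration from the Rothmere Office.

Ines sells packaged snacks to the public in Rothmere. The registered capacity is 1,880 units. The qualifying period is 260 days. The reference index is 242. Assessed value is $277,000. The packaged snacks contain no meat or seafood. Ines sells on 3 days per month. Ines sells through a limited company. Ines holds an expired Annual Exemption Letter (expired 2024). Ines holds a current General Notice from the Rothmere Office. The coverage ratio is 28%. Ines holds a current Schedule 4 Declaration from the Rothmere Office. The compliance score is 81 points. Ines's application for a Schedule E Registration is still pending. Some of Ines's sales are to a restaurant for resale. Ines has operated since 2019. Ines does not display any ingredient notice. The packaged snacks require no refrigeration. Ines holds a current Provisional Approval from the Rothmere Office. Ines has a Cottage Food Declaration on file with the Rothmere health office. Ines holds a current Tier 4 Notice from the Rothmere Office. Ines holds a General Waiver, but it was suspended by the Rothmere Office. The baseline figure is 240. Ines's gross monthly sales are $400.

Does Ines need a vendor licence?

Exception (a) does not apply: the coverage ratio is 28%, short of 39%.
Exception (b) fails — no ingredient notice is displayed.
Exception (c) does not apply: the seller operates through a limited company.
Exception (d) is satisfied on its face — the packaged snacks are shelf-stable; the qualifying period is 260 days, under the 280 days limit; the number of selling days per month is 3, under the 4 limit. However, paragraphs (h)–(m) must be considered: (h) operates against (d): the reference index is 242, under the 252 limit. (i) would limit (h) — a current Tier 4 Notice is held — but (j) sets (i) aside: (j) is triggered — a current Schedule 4 Declaration is held. (k) is not triggered (the Annual Exemption Letter is not current), so (j) stands. Exception (d) does not apply.
Exception (e) fails — the General Waiver is not current.
No exception is made out. Ines falls within the general rule.

Yes — Ines must hold a vendor licence.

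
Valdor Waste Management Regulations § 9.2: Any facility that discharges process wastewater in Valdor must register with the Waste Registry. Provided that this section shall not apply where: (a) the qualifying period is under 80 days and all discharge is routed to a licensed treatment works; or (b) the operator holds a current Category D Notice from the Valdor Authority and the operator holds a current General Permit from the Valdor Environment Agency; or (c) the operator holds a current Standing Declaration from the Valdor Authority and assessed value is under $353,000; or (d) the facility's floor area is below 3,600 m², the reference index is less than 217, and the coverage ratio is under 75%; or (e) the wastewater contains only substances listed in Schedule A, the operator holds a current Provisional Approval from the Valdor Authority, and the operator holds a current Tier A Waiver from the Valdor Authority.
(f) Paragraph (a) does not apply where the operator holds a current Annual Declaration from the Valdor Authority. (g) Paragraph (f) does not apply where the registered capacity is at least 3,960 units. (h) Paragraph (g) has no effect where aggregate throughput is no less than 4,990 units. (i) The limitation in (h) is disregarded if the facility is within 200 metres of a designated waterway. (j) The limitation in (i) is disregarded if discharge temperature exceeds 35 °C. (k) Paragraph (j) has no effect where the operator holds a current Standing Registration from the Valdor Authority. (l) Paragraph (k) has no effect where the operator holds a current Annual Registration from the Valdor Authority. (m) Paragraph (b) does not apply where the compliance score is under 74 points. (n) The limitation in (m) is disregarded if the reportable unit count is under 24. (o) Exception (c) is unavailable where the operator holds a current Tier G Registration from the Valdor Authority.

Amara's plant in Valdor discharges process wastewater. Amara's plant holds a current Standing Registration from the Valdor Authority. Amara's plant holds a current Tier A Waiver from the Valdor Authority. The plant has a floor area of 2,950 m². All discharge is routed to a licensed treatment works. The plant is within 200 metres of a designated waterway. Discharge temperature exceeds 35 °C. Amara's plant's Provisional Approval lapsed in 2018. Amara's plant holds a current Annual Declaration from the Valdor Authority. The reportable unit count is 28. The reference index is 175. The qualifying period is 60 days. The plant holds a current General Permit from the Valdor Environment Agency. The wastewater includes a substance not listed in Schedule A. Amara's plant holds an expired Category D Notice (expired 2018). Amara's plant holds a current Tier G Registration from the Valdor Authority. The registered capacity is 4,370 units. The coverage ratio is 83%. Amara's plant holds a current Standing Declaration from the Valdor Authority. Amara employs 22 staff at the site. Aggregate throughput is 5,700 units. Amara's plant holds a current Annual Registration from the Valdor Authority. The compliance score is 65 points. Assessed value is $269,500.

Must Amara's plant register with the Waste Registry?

All of (a)'s requirements are met (the qualifying period is 60 days, under the 80 days limit; discharge is routed to a licensed treatment works). But applying paragraphs (f)–(l): (f) operates against (a): a current Annual Declaration is held. (g) operates (the registered capacity is 4,370 units, meeting the 3,960 units threshold), but is displaced by (h): (h) applies — aggregate throughput is 5,700 units, meeting the 4,990 units threshold. (i) is engaged (the plant is within 200 m of a designated waterway), but is itself disapplied by (j): (j) operates against (i): discharge temperature exceeds 35 °C. (k) is triggered (a current Standing Registration is held), but yields to (l): (l) applies — a current Annual Registration is held. (a) is therefore removed.
Exception (b) fails — there is no Category D Notice in force.
Exception (c) is satisfied on its face — a current Standing Declaration is held; assessed value is $269,500, under the $353,000 limit. But applying paragraph (o): (o) applies — a current Tier G Registration is held. (c) is therefore removed.
Exception (d) does not apply: the coverage ratio is 83%, not under 75%.
Exception (e) does not apply: the wastewater includes a non-Schedule-A substance.
No exception displaces § 9.2.

Yes — Amara's plant must register with the Waste Registry.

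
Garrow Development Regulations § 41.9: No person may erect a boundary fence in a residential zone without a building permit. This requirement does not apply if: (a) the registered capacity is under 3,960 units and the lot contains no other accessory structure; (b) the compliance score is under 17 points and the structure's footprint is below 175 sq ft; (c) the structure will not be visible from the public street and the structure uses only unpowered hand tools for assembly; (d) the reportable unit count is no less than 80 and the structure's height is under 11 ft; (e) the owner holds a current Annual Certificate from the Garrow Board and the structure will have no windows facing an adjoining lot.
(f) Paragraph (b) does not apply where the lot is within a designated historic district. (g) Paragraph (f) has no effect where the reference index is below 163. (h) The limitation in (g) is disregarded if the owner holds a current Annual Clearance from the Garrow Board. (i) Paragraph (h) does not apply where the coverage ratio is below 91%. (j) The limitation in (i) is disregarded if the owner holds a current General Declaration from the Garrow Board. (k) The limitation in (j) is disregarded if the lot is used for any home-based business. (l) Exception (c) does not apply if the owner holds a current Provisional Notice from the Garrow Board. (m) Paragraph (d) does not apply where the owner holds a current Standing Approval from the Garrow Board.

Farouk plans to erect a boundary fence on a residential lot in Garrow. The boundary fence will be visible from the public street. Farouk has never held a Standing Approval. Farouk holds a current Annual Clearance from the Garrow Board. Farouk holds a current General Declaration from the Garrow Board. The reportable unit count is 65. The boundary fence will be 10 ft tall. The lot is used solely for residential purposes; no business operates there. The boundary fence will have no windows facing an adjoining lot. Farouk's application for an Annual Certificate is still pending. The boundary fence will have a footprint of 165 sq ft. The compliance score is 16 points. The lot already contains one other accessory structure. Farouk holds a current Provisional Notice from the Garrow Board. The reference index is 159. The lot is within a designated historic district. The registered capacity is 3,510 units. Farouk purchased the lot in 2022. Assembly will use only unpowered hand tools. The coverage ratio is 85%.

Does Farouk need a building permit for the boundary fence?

Exception (a) fails — the lot already has another accessory structure.
Exception (b)'s conditions are all satisfied: the compliance score is 16 points, under the 17 points limit; the structure's footprint is 165 sq ft, below the 175 sq ft limit. But applying paragraphs (f)–(k): (f) is engaged — the lot is in a historic district. (g) is triggered (the reference index is 159, below the 163 limit), but is set aside by (h): (h) operates against (g): a current Annual Clearance is held. (i) is triggered (the coverage ratio is 85%, below the 91% limit), but is overridden by (j): (j) operates against (i): a current General Declaration is held. (k) is not triggered (the lot is solely residential), so (j) stands. Exception (b) does not apply.
Exception (c) does not apply: the structure will be visible from the street.
Exception (d) requires that the reportable unit count is no less than 80; but the reportable unit count is 65, short of 80, so (d) is unavailable.
Exception (e) does not apply: the Annual Certificate is not current.
No exception applies. The general rule governs.

Yes — Farouk must obtain a building permit.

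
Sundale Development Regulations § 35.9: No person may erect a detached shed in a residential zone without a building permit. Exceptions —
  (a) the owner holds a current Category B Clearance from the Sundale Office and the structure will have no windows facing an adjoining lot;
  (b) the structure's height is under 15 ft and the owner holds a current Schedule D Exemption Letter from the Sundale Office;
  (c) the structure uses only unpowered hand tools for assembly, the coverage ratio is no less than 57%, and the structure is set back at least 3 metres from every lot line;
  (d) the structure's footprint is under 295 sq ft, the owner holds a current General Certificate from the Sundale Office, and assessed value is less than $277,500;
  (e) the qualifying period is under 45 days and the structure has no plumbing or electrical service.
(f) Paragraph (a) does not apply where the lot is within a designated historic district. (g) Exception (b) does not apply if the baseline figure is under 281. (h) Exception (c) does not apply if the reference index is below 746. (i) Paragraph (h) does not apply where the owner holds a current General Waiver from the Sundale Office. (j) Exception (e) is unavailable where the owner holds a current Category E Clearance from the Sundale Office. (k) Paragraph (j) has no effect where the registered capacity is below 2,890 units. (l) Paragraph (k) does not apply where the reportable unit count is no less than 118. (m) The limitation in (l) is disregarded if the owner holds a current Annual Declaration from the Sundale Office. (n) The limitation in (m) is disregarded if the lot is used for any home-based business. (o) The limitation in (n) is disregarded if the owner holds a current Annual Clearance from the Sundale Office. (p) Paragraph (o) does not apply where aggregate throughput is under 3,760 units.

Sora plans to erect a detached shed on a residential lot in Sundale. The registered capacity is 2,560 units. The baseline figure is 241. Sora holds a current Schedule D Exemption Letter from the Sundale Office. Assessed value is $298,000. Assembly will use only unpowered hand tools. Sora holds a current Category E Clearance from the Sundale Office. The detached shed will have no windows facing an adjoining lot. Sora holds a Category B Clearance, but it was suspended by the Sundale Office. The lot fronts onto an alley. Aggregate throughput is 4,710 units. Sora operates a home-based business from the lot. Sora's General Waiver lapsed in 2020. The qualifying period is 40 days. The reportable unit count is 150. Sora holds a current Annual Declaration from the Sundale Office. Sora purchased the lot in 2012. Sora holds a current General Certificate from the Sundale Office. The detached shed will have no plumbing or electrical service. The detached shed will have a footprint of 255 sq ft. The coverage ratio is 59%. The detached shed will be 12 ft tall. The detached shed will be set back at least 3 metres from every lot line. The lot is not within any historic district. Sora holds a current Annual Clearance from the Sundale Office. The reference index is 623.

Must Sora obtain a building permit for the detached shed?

Exception (a) fails — the Category B Clearance is not current.
Exception (b)'s conditions are all satisfied: the structure's height is 12 ft, under the 15 ft limit; a current Schedule D Exemption Letter is held. But applying paragraph (g): (g) operates against (b): the baseline figure is 241, under the 281 limit. Exception (b) does not apply.
Exception (c)'s conditions are all satisfied: assembly uses only hand tools; the coverage ratio is 59%, meeting the 57% threshold; the setback is at least 3 m on every side. Turning to paragraphs (h)–(i): (h) operates against (c): the reference index is 623, below the 746 limit. (i) does not operate here (there is no General Waiver in force), so (h) stands. (c) is therefore removed.
Exception (d) does not apply: assessed value is $298,000, not less than $277,500.
All of (e)'s requirements are met (the qualifying period is 40 days, under the 45 days limit; there is no plumbing or electrical service). Under paragraphs (j)–(p): (j) would limit (e) — a current Category E Clearance is held — but (k) sets (j) aside: (k) operates against (j): the registered capacity is 2,560 units, below the 2,890 units limit. (l) is triggered (the reportable unit count is 150, meeting the 118 threshold), but is itself disapplied by (m): (m) is engaged — a current Annual Declaration is held. (n) operates (a home-based business operates on the lot), but yields to (o): (o) operates against (n): a current Annual Clearance is held. (p), which would lift (o), is not triggered — aggregate throughput is 4,710 units, not under 3,760 units. Exception (e) stands.

No — exception (e) applies; Sora does not need a building permit.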